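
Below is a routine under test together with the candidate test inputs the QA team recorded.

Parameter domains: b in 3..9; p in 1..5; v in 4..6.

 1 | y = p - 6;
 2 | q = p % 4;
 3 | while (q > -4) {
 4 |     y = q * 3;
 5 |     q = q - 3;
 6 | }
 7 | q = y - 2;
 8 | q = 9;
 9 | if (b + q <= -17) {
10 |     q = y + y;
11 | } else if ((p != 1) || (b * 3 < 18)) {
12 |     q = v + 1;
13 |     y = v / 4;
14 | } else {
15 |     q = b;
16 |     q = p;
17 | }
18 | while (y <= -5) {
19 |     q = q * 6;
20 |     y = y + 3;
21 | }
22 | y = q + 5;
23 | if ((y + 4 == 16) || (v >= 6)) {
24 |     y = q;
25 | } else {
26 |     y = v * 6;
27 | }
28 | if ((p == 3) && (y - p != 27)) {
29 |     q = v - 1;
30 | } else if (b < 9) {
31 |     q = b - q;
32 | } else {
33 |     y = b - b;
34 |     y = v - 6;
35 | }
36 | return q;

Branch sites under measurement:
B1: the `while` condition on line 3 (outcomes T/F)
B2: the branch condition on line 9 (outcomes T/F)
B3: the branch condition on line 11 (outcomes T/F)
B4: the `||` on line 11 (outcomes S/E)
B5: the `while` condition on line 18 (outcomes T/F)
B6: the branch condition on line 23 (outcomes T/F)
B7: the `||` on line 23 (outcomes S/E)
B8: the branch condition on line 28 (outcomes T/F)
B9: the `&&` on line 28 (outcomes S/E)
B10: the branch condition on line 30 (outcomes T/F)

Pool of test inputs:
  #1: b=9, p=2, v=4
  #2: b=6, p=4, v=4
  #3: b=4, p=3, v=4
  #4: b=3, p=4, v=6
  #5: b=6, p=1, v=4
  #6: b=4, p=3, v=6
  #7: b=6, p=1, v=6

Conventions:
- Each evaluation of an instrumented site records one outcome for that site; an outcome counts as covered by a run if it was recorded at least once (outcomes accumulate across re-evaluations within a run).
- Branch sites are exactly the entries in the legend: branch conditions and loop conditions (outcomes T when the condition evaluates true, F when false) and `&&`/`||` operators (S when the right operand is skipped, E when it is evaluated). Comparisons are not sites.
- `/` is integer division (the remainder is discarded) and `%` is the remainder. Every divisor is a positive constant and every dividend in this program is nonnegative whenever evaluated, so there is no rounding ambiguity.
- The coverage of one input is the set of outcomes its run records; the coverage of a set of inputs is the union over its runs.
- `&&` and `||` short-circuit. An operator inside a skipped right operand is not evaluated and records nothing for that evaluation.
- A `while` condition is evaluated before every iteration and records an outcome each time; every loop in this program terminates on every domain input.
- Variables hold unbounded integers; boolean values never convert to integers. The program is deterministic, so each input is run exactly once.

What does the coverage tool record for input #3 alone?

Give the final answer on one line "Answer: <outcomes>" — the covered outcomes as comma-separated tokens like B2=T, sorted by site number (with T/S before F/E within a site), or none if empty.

Tracing the run of input #3 (b=4, p=3, v=4):
  B1->T, B1->T, B1->T, B1->F, B2->F, B4->S, B3->T, B5->F, B7->E, B6->F
  B9->E, B8->T
distinct outcomes covered: B1=T, B1=F, B2=F, B3=T, B4=S, B5=F, B6=F, B7=E, B8=T, B9=E

Answer: B1=T, B1=F, B2=F, B3=T, B4=S, B5=F, B6=F, B7=E, B8=T, B9=E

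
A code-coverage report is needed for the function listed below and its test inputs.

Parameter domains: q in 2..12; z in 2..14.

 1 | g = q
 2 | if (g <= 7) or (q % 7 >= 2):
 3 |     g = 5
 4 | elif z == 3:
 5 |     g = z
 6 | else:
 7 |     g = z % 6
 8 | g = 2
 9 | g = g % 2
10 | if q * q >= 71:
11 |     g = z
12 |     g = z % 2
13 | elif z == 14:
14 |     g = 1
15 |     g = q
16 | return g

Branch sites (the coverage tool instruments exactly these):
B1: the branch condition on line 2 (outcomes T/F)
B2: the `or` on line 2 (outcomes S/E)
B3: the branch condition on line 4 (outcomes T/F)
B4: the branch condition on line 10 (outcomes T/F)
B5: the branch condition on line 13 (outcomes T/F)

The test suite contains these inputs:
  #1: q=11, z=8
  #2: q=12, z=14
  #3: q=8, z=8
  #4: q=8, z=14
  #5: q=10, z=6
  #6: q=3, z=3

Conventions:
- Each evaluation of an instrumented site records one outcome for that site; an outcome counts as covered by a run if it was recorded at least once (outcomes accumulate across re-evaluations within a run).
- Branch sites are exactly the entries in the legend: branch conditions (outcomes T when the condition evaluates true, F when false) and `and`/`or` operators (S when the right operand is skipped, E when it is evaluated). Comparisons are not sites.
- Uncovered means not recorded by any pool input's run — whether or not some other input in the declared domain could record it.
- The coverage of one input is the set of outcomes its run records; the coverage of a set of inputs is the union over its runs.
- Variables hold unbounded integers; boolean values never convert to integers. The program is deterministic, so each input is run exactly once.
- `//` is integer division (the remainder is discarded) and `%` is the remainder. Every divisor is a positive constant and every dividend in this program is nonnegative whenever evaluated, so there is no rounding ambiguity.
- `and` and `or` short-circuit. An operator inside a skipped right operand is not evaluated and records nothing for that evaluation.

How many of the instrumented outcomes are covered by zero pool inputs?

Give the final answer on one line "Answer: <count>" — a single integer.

input #1, q=11, z=8: events B2->E, B1->T, B4->T; outcomes B1=T, B2=E, B4=T
input #2, q=12, z=14: events B2->E, B1->T, B4->T; outcomes B1=T, B2=E, B4=T
input #3, q=8, z=8: events B2->E, B1->F, B3->F, B4->F, B5->F; outcomes B1=F, B2=E, B3=F, B4=F, B5=F
input #4, q=8, z=14: events B2->E, B1->F, B3->F, B4->F, B5->T; outcomes B1=F, B2=E, B3=F, B4=F, B5=T
input #5, q=10, z=6: events B2->E, B1->T, B4->T; outcomes B1=T, B2=E, B4=T
input #6, q=3, z=3: events B2->S, B1->T, B4->F, B5->F; outcomes B1=T, B2=S, B4=F, B5=F
union over the pool: B1=T, B1=F, B2=S, B2=E, B3=F, B4=T, B4=F, B5=T, B5=F
uncovered (1 of 10): B3=T

Answer: 1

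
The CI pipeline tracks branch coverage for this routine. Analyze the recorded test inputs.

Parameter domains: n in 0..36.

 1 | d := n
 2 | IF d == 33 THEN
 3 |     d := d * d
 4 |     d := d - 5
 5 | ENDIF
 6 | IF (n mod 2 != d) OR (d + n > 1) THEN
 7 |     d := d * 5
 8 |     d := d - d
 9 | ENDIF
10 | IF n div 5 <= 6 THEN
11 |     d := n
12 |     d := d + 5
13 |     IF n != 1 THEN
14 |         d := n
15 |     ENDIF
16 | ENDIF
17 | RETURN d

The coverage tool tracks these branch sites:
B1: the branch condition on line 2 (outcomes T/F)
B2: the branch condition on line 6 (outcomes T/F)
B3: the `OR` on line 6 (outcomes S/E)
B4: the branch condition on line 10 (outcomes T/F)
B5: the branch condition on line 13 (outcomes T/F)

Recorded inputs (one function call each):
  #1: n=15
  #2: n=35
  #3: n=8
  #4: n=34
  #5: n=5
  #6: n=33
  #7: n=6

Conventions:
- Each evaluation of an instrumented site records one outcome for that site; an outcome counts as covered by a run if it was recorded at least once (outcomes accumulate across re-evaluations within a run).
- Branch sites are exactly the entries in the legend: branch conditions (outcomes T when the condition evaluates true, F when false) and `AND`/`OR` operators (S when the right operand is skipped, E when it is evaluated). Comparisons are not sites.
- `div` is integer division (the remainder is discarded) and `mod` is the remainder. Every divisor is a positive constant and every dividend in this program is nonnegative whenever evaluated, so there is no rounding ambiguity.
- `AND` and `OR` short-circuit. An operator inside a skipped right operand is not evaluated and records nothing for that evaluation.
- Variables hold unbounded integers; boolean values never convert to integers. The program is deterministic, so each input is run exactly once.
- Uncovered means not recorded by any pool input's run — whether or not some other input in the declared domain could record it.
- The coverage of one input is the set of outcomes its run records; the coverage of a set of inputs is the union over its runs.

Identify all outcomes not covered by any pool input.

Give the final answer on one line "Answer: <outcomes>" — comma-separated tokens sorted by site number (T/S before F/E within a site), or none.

run #1 (n=15) runs B1->F, B3->S, B2->T, B4->T, B5->T; records B1=F, B2=T, B3=S, B4=T, B5=T
run #2 (n=35) runs B1->F, B3->S, B2->T, B4->F; records B1=F, B2=T, B3=S, B4=F
run #3 (n=8) runs B1->F, B3->S, B2->T, B4->T, B5->T; records B1=F, B2=T, B3=S, B4=T, B5=T
run #4 (n=34) runs B1->F, B3->S, B2->T, B4->T, B5->T; records B1=F, B2=T, B3=S, B4=T, B5=T
run #5 (n=5) runs B1->F, B3->S, B2->T, B4->T, B5->T; records B1=F, B2=T, B3=S, B4=T, B5=T
run #6 (n=33) runs B1->T, B3->S, B2->T, B4->T, B5->T; records B1=T, B2=T, B3=S, B4=T, B5=T
run #7 (n=6) runs B1->F, B3->S, B2->T, B4->T, B5->T; records B1=F, B2=T, B3=S, B4=T, B5=T
union over the pool: B1=T, B1=F, B2=T, B3=S, B4=T, B4=F, B5=T
uncovered (3 of 10): B2=F, B3=E, B5=F

Answer: B2=F, B3=E, B5=F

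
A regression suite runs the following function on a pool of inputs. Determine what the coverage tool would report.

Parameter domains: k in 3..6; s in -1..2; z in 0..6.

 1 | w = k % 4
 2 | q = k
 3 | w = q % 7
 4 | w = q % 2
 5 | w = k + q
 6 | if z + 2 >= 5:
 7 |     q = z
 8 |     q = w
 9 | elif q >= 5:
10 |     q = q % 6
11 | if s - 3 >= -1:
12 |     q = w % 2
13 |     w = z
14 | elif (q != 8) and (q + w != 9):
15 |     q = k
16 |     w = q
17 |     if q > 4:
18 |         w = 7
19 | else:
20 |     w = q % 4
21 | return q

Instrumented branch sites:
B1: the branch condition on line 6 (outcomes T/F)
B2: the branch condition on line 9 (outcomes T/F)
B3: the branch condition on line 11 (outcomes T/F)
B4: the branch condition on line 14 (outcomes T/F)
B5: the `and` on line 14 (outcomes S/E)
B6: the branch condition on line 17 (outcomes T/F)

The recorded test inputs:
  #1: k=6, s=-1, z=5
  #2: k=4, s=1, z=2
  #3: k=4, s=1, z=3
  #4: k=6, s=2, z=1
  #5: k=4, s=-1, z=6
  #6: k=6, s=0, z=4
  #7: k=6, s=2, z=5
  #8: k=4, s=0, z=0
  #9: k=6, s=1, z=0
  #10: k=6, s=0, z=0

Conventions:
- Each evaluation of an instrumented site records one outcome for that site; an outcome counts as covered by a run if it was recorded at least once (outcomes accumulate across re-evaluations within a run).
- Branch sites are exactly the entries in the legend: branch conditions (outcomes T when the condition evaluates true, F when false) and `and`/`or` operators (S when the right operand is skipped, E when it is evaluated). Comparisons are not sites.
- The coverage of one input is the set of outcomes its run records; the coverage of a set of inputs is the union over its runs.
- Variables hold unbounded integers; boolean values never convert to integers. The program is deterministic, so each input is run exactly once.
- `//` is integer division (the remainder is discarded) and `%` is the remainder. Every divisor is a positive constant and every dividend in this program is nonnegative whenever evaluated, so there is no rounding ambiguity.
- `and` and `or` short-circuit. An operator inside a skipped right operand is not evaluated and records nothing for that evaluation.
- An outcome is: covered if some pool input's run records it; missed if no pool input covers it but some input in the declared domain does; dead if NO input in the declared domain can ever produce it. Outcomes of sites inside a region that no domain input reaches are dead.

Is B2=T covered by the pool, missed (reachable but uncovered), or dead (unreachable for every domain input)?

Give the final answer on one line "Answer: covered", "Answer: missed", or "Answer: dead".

B2=T is recorded by pool input(s) 4, 9, 10 -> covered

Answer: covered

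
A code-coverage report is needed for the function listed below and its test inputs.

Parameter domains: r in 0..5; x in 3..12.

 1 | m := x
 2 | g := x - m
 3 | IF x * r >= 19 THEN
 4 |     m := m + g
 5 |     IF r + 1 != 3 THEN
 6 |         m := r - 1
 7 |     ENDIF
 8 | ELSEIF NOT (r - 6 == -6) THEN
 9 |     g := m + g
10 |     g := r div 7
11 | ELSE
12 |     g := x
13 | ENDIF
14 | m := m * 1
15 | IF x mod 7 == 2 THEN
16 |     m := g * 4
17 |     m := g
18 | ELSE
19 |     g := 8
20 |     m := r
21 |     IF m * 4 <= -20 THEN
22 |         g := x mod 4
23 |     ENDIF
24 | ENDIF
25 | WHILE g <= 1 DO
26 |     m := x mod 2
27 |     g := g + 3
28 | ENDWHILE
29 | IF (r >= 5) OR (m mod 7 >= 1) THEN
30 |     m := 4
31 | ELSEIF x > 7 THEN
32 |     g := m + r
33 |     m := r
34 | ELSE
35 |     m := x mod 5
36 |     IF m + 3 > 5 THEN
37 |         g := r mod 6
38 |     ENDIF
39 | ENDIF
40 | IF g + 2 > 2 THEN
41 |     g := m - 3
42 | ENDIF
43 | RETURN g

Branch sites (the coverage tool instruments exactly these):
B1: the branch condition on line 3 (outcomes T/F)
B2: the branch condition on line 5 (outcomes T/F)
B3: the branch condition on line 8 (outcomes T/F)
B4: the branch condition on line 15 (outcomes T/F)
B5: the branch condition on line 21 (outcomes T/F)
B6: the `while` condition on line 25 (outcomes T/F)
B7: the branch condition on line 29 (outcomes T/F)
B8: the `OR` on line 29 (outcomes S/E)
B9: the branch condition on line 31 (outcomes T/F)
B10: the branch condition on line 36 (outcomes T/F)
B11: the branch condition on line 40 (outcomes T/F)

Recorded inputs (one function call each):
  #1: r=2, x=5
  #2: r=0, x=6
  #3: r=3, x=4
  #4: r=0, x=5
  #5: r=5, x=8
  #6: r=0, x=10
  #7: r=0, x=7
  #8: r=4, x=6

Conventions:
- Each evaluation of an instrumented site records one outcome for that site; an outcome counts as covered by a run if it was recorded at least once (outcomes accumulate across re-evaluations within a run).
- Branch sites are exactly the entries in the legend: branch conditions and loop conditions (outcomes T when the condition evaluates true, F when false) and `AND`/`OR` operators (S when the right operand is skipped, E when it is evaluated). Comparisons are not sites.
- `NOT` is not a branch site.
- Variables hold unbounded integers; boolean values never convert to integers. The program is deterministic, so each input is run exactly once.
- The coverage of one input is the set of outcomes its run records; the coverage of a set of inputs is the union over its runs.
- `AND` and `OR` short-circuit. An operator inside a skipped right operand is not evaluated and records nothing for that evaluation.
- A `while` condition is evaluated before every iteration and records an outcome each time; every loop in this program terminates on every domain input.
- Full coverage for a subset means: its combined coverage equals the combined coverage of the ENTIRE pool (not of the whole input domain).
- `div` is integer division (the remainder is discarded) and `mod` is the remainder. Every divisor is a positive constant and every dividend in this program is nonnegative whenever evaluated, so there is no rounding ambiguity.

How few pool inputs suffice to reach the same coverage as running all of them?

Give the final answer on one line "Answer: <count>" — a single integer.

input #1, r=2, x=5: events B1->F, B3->T, B4->F, B5->F, B6->F, B8->E, B7->T, B11->T; outcomes B1=F, B3=T, B4=F, B5=F, B6=F, B7=T, B8=E, B11=T
input #2, r=0, x=6: events B1->F, B3->F, B4->F, B5->F, B6->F, B8->E, B7->F, B9->F, B10->F, B11->T; outcomes B1=F, B3=F, B4=F, B5=F, B6=F, B7=F, B8=E, B9=F, B10=F, B11=T
input #3, r=3, x=4: events B1->F, B3->T, B4->F, B5->F, B6->F, B8->E, B7->T, B11->T; outcomes B1=F, B3=T, B4=F, B5=F, B6=F, B7=T, B8=E, B11=T
input #4, r=0, x=5: events B1->F, B3->F, B4->F, B5->F, B6->F, B8->E, B7->F, B9->F, B10->F, B11->T; outcomes B1=F, B3=F, B4=F, B5=F, B6=F, B7=F, B8=E, B9=F, B10=F, B11=T
input #5, r=5, x=8: events B1->T, B2->T, B4->F, B5->F, B6->F, B8->S, B7->T, B11->T; outcomes B1=T, B2=T, B4=F, B5=F, B6=F, B7=T, B8=S, B11=T
input #6, r=0, x=10: events B1->F, B3->F, B4->F, B5->F, B6->F, B8->E, B7->F, B9->T, B11->F; outcomes B1=F, B3=F, B4=F, B5=F, B6=F, B7=F, B8=E, B9=T, B11=F
input #7, r=0, x=7: events B1->F, B3->F, B4->F, B5->F, B6->F, B8->E, B7->F, B9->F, B10->F, B11->T; outcomes B1=F, B3=F, B4=F, B5=F, B6=F, B7=F, B8=E, B9=F, B10=F, B11=T
input #8, r=4, x=6: events B1->T, B2->T, B4->F, B5->F, B6->F, B8->E, B7->T, B11->T; outcomes B1=T, B2=T, B4=F, B5=F, B6=F, B7=T, B8=E, B11=T
the full pool covers 17 outcomes: B1=T, B1=F, B2=T, B3=T, B3=F, B4=F, B5=F, B6=F, B7=T, B7=F, B8=S, B8=E, B9=T, B9=F, B10=F, B11=T, B11=F
no size-1 subset reaches all 17 outcomes (best union: 10/17)
no size-2 subset reaches all 17 outcomes (best union: 14/17)
no size-3 subset reaches all 17 outcomes (best union: 16/17)
inputs {1, 2, 5, 6} (size 4) cover everything; no size-4 subset with a lexicographically smaller index list covers all 17

Answer: 4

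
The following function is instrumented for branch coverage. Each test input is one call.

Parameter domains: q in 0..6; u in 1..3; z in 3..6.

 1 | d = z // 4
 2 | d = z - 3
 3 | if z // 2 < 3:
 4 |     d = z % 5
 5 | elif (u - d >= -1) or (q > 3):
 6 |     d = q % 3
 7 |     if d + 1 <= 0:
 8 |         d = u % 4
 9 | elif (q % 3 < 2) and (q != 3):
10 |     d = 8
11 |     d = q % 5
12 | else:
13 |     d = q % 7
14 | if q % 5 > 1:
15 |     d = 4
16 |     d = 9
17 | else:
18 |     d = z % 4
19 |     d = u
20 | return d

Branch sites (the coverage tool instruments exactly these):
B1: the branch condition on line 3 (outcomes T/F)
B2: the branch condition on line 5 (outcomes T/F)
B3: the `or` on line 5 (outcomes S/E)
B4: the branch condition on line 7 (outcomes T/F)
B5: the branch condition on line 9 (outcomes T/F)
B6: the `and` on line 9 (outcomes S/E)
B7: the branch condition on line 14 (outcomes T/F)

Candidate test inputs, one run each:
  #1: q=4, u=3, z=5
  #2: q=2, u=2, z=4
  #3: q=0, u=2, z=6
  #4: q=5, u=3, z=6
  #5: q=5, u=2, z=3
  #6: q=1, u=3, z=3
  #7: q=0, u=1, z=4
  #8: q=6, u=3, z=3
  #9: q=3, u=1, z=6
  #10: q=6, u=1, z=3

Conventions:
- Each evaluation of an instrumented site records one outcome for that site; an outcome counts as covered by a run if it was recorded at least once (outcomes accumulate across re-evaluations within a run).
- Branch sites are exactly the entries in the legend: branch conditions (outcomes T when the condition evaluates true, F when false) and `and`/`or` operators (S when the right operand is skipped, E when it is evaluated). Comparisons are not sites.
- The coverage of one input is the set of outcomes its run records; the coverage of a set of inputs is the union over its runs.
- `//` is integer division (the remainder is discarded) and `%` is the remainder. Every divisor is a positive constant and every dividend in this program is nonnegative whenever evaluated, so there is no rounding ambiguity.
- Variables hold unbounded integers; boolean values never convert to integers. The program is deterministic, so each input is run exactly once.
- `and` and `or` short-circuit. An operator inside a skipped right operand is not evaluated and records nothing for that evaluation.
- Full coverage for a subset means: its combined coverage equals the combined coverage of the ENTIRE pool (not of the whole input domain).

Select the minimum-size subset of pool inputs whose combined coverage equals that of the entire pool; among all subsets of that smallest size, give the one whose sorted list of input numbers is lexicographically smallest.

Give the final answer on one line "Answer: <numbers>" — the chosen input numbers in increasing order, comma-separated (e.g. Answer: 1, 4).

input #1, q=4, u=3, z=5: outcomes B1=T, B7=T
input #2, q=2, u=2, z=4: outcomes B1=T, B7=T
input #3, q=0, u=2, z=6: outcomes B1=F, B2=T, B3=S, B4=F, B7=F
input #4, q=5, u=3, z=6: outcomes B1=F, B2=T, B3=S, B4=F, B7=F
input #5, q=5, u=2, z=3: outcomes B1=T, B7=F
input #6, q=1, u=3, z=3: outcomes B1=T, B7=F
input #7, q=0, u=1, z=4: outcomes B1=T, B7=F
input #8, q=6, u=3, z=3: outcomes B1=T, B7=F
input #9, q=3, u=1, z=6: outcomes B1=F, B2=F, B3=E, B5=F, B6=E, B7=T
input #10, q=6, u=1, z=3: outcomes B1=T, B7=F
union over all inputs: B1=T, B1=F, B2=T, B2=F, B3=S, B3=E, B4=F, B5=F, B6=E, B7=T, B7=F (11 outcomes)
no size-1 subset reaches all 11 outcomes (best union: 6/11)
no size-2 subset reaches all 11 outcomes (best union: 10/11)
at size 3, {1, 3, 9} reaches all 11 outcomes; every lexicographically earlier size-3 subset fails

Answer: 1, 3, 9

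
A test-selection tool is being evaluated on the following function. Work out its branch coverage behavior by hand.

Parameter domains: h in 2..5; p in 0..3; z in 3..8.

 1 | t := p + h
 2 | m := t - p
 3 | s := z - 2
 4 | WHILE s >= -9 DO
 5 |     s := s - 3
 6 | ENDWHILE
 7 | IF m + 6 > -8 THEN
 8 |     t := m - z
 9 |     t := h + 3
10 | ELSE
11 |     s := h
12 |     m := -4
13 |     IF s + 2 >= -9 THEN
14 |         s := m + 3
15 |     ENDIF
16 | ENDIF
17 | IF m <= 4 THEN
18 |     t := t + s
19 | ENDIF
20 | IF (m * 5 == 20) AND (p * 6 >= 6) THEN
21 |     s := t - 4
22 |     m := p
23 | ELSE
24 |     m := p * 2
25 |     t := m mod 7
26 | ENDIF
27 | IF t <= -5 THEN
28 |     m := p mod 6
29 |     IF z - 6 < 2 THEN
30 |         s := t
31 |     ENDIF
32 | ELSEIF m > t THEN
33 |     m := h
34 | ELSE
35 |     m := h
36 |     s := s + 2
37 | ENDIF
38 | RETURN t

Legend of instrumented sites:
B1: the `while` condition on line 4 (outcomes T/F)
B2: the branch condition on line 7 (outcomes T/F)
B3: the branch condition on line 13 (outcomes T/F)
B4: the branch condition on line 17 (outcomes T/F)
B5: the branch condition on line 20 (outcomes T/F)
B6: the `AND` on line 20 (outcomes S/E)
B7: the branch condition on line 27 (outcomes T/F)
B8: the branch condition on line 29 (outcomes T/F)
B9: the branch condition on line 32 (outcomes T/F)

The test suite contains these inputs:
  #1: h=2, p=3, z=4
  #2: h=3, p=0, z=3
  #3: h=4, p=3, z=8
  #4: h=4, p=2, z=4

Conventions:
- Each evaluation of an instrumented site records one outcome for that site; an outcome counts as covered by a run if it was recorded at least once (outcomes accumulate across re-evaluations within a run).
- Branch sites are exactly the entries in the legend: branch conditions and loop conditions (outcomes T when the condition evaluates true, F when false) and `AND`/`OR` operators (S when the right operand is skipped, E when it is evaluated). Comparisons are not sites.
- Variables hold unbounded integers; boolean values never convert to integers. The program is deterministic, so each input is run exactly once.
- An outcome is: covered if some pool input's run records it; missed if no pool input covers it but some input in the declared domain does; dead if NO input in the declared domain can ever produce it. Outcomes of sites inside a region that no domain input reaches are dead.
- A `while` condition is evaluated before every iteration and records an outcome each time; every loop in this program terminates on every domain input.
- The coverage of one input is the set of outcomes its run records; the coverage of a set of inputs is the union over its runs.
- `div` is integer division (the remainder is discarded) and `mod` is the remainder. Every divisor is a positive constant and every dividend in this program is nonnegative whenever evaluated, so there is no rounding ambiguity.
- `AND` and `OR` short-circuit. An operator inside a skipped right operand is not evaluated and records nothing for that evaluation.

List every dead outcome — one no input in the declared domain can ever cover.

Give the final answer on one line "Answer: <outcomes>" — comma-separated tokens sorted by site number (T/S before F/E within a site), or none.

checking every outcome against all 96 domain inputs:
  B2=F: unreachable across the whole domain -> dead
  B3=T: unreachable across the whole domain -> dead
  B3=F: unreachable across the whole domain -> dead
  reachable outcomes have witnesses, e.g. B1=T (e.g. h=2, p=0, z=3), B1=F (e.g. h=2, p=0, z=3), B2=T (e.g. h=2, p=0, z=3), B4=T (e.g. h=2, p=0, z=3)

Answer: B2=F, B3=T, B3=F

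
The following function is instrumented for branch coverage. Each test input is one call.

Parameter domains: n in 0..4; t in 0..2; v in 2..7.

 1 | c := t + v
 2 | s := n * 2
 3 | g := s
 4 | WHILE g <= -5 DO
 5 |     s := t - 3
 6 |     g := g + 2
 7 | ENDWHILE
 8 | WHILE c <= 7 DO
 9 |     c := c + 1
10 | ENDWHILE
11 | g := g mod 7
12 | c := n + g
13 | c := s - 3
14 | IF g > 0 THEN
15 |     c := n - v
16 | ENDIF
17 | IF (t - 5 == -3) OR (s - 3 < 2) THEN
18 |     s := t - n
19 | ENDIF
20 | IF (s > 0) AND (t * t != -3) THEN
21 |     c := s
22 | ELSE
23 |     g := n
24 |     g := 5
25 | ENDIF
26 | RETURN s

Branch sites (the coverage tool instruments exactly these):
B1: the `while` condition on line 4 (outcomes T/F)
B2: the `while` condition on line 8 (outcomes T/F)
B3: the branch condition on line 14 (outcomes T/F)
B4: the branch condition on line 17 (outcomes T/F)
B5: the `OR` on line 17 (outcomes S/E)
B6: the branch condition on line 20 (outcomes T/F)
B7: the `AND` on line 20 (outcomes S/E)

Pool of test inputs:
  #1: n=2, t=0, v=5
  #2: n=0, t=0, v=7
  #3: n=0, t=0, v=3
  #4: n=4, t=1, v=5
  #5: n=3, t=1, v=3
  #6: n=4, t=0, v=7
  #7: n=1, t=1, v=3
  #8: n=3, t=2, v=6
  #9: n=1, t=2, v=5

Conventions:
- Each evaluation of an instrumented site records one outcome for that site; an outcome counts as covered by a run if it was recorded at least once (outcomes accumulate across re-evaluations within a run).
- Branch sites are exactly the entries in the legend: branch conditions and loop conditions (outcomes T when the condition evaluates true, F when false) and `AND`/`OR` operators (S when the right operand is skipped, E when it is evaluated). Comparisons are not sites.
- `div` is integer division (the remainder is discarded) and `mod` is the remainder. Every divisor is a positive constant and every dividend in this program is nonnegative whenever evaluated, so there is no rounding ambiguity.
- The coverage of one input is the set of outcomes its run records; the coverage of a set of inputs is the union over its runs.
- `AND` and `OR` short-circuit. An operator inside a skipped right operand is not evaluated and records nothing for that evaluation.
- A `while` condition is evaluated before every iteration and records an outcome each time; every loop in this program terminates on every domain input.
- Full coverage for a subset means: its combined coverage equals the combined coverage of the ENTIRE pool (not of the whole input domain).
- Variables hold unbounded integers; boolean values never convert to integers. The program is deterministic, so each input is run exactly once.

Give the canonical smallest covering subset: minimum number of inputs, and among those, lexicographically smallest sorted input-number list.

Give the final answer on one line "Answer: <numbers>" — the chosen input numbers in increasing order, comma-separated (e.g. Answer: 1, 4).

#1 (n=2, t=0, v=5) -> B1->F, B2->T, B2->T, B2->T, B2->F, B3->T, B5->E, B4->T, B7->S, B6->F; covered: B1=F, B2=T, B2=F, B3=T, B4=T, B5=E, B6=F, B7=S
#2 (n=0, t=0, v=7) -> B1->F, B2->T, B2->F, B3->F, B5->E, B4->T, B7->S, B6->F; covered: B1=F, B2=T, B2=F, B3=F, B4=T, B5=E, B6=F, B7=S
#3 (n=0, t=0, v=3) -> B1->F, B2->T, B2->T, B2->T, B2->T, B2->T, B2->F, B3->F, B5->E, B4->T, B7->S, B6->F; covered: B1=F, B2=T, B2=F, B3=F, B4=T, B5=E, B6=F, B7=S
#4 (n=4, t=1, v=5) -> B1->F, B2->T, B2->T, B2->F, B3->T, B5->E, B4->F, B7->E, B6->T; covered: B1=F, B2=T, B2=F, B3=T, B4=F, B5=E, B6=T, B7=E
#5 (n=3, t=1, v=3) -> B1->F, B2->T, B2->T, B2->T, B2->T, B2->F, B3->T, B5->E, B4->F, B7->E, B6->T; covered: B1=F, B2=T, B2=F, B3=T, B4=F, B5=E, B6=T, B7=E
#6 (n=4, t=0, v=7) -> B1->F, B2->T, B2->F, B3->T, B5->E, B4->F, B7->E, B6->T; covered: B1=F, B2=T, B2=F, B3=T, B4=F, B5=E, B6=T, B7=E
#7 (n=1, t=1, v=3) -> B1->F, B2->T, B2->T, B2->T, B2->T, B2->F, B3->T, B5->E, B4->T, B7->S, B6->F; covered: B1=F, B2=T, B2=F, B3=T, B4=T, B5=E, B6=F, B7=S
#8 (n=3, t=2, v=6) -> B1->F, B2->F, B3->T, B5->S, B4->T, B7->S, B6->F; covered: B1=F, B2=F, B3=T, B4=T, B5=S, B6=F, B7=S
#9 (n=1, t=2, v=5) -> B1->F, B2->T, B2->F, B3->T, B5->S, B4->T, B7->E, B6->T; covered: B1=F, B2=T, B2=F, B3=T, B4=T, B5=S, B6=T, B7=E
together the pool reaches 13 outcomes: B1=F, B2=T, B2=F, B3=T, B3=F, B4=T, B4=F, B5=S, B5=E, B6=T, B6=F, B7=S, B7=E
checked all size-1 subsets: none covers 13 outcomes (max 8/13)
checked all size-2 subsets: none covers 13 outcomes (max 12/13)
inputs {2, 4, 8} (size 3) cover everything; no size-3 subset with a lexicographically smaller index list covers all 13

Answer: 2, 4, 8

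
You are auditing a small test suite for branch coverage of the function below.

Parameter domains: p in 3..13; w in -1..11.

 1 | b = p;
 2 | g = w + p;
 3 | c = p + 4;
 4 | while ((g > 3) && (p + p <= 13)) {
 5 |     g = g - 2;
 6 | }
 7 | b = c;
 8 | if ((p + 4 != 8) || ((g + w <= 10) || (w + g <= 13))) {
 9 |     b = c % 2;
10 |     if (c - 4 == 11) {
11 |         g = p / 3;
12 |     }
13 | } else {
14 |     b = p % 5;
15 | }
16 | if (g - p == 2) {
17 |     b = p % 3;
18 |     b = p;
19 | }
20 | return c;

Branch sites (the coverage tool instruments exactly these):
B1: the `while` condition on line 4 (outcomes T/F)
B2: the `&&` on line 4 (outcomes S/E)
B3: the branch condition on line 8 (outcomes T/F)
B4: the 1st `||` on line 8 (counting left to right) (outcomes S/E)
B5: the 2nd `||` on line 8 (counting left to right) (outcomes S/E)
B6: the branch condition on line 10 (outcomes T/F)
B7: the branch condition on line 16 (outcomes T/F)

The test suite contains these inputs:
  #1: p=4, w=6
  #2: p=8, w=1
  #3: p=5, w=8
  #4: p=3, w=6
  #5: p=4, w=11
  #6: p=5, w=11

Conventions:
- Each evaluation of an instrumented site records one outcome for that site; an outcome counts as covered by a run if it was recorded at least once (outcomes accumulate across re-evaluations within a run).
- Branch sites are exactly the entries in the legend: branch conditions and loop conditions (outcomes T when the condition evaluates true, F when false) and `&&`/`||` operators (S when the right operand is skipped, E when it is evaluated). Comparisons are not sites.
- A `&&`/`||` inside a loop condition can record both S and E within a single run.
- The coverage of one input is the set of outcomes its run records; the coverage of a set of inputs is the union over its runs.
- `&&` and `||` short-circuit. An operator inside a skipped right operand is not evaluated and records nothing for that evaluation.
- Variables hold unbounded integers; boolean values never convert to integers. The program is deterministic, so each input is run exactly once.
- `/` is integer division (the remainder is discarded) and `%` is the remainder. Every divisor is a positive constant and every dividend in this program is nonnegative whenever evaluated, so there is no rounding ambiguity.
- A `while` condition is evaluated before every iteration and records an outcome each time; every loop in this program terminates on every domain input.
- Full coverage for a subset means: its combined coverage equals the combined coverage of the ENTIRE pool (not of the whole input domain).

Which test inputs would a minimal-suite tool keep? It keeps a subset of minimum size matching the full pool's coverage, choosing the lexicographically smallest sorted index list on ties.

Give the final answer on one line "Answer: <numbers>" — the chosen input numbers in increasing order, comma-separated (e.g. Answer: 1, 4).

#1 (p=4, w=6) -> B2->E, B1->T, B2->E, B1->T, B2->E, B1->T, B2->E, B1->T, B2->S, B1->F, B4->E, B5->S, B3->T, B6->F, ...; covered: B1=T, B1=F, B2=S, B2=E, B3=T, B4=E, B5=S, B6=F, B7=F
#2 (p=8, w=1) -> B2->E, B1->F, B4->S, B3->T, B6->F, B7->F; covered: B1=F, B2=E, B3=T, B4=S, B6=F, B7=F
#3 (p=5, w=8) -> B2->E, B1->T, B2->E, B1->T, B2->E, B1->T, B2->E, B1->T, B2->E, B1->T, B2->S, B1->F, B4->S, B3->T, ...; covered: B1=T, B1=F, B2=S, B2=E, B3=T, B4=S, B6=F, B7=F
#4 (p=3, w=6) -> B2->E, B1->T, B2->E, B1->T, B2->E, B1->T, B2->S, B1->F, B4->S, B3->T, B6->F, B7->F; covered: B1=T, B1=F, B2=S, B2=E, B3=T, B4=S, B6=F, B7=F
#5 (p=4, w=11) -> B2->E, B1->T, B2->E, B1->T, B2->E, B1->T, B2->E, B1->T, B2->E, B1->T, B2->E, B1->T, B2->S, B1->F, ...; covered: B1=T, B1=F, B2=S, B2=E, B3=F, B4=E, B5=E, B7=F
#6 (p=5, w=11) -> B2->E, B1->T, B2->E, B1->T, B2->E, B1->T, B2->E, B1->T, B2->E, B1->T, B2->E, B1->T, B2->E, B1->T, ...; covered: B1=T, B1=F, B2=S, B2=E, B3=T, B4=S, B6=F, B7=F
the full pool covers 12 outcomes: B1=T, B1=F, B2=S, B2=E, B3=T, B3=F, B4=S, B4=E, B5=S, B5=E, B6=F, B7=F
every size-1 subset falls short of the 12 outcomes (best: 9/12)
every size-2 subset falls short of the 12 outcomes (best: 11/12)
size 3: inputs {1, 2, 5} cover all 12 outcomes, and no lexicographically smaller subset of this size does

Answer: 1, 2, 5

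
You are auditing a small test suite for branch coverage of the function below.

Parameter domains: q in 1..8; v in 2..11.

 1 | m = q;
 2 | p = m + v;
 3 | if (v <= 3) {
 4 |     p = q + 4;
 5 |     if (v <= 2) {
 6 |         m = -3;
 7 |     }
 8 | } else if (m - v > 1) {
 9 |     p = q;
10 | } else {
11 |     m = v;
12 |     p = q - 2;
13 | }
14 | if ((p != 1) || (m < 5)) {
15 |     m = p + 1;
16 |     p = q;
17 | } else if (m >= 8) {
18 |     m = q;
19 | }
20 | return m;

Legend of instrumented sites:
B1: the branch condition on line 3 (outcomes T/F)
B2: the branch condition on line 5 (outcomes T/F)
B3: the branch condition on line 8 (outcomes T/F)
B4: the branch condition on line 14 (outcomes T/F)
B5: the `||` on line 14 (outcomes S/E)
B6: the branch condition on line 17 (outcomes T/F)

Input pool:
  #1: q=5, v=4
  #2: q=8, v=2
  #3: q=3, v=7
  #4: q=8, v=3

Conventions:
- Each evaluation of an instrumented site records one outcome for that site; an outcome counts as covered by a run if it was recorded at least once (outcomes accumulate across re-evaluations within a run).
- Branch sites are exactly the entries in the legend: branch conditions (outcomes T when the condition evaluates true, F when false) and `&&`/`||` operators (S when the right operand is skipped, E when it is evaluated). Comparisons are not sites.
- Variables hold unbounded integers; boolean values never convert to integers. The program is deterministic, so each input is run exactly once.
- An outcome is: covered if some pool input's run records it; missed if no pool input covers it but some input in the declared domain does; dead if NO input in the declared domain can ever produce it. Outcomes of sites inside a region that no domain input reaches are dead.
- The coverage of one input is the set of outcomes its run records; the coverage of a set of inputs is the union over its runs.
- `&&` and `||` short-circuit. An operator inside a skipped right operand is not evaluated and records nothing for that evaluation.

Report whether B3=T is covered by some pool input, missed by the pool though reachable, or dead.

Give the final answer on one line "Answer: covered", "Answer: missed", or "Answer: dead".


no pool input records B3=T
but domain input (q=6, v=4) does record it -> reachable, so missed
Answer: missed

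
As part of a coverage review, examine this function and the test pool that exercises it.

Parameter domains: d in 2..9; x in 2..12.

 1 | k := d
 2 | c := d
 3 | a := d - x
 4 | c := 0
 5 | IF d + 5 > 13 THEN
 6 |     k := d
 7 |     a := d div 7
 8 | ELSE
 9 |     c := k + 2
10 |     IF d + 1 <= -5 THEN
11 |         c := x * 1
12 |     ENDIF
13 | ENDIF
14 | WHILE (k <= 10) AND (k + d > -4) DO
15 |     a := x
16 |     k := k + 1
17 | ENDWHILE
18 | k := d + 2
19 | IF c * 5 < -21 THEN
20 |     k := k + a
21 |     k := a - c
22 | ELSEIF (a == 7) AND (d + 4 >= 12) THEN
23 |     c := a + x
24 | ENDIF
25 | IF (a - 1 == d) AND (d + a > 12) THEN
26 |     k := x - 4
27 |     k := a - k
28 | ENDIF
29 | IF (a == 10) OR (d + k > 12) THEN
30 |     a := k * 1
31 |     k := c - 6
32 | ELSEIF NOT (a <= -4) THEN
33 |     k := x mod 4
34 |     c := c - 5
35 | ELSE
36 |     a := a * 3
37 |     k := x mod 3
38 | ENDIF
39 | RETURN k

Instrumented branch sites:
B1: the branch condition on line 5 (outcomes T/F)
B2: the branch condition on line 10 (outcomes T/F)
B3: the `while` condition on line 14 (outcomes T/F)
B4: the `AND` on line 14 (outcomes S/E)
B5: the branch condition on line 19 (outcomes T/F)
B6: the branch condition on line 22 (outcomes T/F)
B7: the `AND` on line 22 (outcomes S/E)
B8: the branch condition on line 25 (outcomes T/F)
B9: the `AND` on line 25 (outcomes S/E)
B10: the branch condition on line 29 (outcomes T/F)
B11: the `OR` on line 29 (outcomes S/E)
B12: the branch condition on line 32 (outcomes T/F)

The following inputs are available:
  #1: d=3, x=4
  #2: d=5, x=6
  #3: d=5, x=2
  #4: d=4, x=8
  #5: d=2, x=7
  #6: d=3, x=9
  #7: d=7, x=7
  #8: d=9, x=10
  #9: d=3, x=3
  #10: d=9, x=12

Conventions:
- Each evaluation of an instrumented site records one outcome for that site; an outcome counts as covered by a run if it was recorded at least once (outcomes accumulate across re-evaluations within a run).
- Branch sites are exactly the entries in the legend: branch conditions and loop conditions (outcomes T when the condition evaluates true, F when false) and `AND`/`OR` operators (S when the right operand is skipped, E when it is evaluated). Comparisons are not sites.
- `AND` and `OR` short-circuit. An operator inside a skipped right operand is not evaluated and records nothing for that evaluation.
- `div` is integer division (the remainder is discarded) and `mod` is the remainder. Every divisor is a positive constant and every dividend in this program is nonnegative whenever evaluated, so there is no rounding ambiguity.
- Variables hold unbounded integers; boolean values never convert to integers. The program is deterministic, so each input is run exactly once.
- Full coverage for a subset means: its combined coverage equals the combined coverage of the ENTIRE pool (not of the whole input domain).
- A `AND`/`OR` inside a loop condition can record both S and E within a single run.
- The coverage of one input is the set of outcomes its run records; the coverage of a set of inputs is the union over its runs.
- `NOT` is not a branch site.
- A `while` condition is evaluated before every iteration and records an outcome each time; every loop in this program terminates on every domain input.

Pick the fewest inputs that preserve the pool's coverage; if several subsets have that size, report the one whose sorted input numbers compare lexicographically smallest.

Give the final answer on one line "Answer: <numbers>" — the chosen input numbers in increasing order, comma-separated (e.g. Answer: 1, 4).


test 1 (d=3, x=4) fires B1->F, B2->F, B4->E, B3->T, B4->E, B3->T, B4->E, B3->T, B4->E, B3->T, B4->E, B3->T, B4->E, B3->T, ...; hits B1=F, B2=F, B3=T, B3=F, B4=S, B4=E, B5=F, B6=F, B7=S, B8=F, B9=E, B10=F, B11=E, B12=T
test 2 (d=5, x=6) fires B1->F, B2->F, B4->E, B3->T, B4->E, B3->T, B4->E, B3->T, B4->E, B3->T, B4->E, B3->T, B4->E, B3->T, ...; hits B1=F, B2=F, B3=T, B3=F, B4=S, B4=E, B5=F, B6=F, B7=S, B8=F, B9=E, B10=F, B11=E, B12=T
test 3 (d=5, x=2) fires B1->F, B2->F, B4->E, B3->T, B4->E, B3->T, B4->E, B3->T, B4->E, B3->T, B4->E, B3->T, B4->E, B3->T, ...; hits B1=F, B2=F, B3=T, B3=F, B4=S, B4=E, B5=F, B6=F, B7=S, B8=F, B9=S, B10=F, B11=E, B12=T
test 4 (d=4, x=8) fires B1->F, B2->F, B4->E, B3->T, B4->E, B3->T, B4->E, B3->T, B4->E, B3->T, B4->E, B3->T, B4->E, B3->T, ...; hits B1=F, B2=F, B3=T, B3=F, B4=S, B4=E, B5=F, B6=F, B7=S, B8=F, B9=S, B10=F, B11=E, B12=T
test 5 (d=2, x=7) fires B1->F, B2->F, B4->E, B3->T, B4->E, B3->T, B4->E, B3->T, B4->E, B3->T, B4->E, B3->T, B4->E, B3->T, ...; hits B1=F, B2=F, B3=T, B3=F, B4=S, B4=E, B5=F, B6=F, B7=E, B8=F, B9=S, B10=F, B11=E, B12=T
test 6 (d=3, x=9) fires B1->F, B2->F, B4->E, B3->T, B4->E, B3->T, B4->E, B3->T, B4->E, B3->T, B4->E, B3->T, B4->E, B3->T, ...; hits B1=F, B2=F, B3=T, B3=F, B4=S, B4=E, B5=F, B6=F, B7=S, B8=F, B9=S, B10=F, B11=E, B12=T
test 7 (d=7, x=7) fires B1->F, B2->F, B4->E, B3->T, B4->E, B3->T, B4->E, B3->T, B4->E, B3->T, B4->S, B3->F, B5->F, B7->E, ...; hits B1=F, B2=F, B3=T, B3=F, B4=S, B4=E, B5=F, B6=F, B7=E, B8=F, B9=S, B10=T, B11=E
test 8 (d=9, x=10) fires B1->T, B4->E, B3->T, B4->E, B3->T, B4->S, B3->F, B5->F, B7->S, B6->F, B9->E, B8->T, B11->S, B10->T; hits B1=T, B3=T, B3=F, B4=S, B4=E, B5=F, B6=F, B7=S, B8=T, B9=E, B10=T, B11=S
test 9 (d=3, x=3) fires B1->F, B2->F, B4->E, B3->T, B4->E, B3->T, B4->E, B3->T, B4->E, B3->T, B4->E, B3->T, B4->E, B3->T, ...; hits B1=F, B2=F, B3=T, B3=F, B4=S, B4=E, B5=F, B6=F, B7=S, B8=F, B9=S, B10=F, B11=E, B12=T
test 10 (d=9, x=12) fires B1->T, B4->E, B3->T, B4->E, B3->T, B4->S, B3->F, B5->F, B7->S, B6->F, B9->S, B8->F, B11->E, B10->T; hits B1=T, B3=T, B3=F, B4=S, B4=E, B5=F, B6=F, B7=S, B8=F, B9=S, B10=T, B11=E
pool-wide coverage (20 outcomes): B1=T, B1=F, B2=F, B3=T, B3=F, B4=S, B4=E, B5=F, B6=F, B7=S, B7=E, B8=T, B8=F, B9=S, B9=E, B10=T, B10=F, B11=S, B11=E, B12=T
no size-1 subset reaches all 20 outcomes (best union: 14/20)
inputs {5, 8} (size 2) cover everything; no size-2 subset with a lexicographically smaller index list covers all 20
Answer: 5, 8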